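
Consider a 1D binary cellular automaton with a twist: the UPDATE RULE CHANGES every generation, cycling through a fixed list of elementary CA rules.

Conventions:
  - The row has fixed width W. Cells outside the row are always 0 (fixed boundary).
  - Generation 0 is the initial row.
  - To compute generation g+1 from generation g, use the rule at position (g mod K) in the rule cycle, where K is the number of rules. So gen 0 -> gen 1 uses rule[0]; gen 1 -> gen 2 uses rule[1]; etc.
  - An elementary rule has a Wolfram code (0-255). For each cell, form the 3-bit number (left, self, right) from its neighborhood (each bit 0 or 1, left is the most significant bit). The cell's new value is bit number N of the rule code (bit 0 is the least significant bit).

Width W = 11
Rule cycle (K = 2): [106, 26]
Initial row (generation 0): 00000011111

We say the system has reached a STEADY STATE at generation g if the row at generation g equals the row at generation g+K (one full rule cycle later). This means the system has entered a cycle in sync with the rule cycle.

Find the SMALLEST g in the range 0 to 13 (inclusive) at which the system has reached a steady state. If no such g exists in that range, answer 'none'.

Answer: none

Derivation:
Gen 0: 00000011111
Gen 1 (rule 106): 00000110001
Gen 2 (rule 26): 00001101010
Gen 3 (rule 106): 00011110100
Gen 4 (rule 26): 00110000010
Gen 5 (rule 106): 01110000100
Gen 6 (rule 26): 11001001010
Gen 7 (rule 106): 11010010100
Gen 8 (rule 26): 10001100010
Gen 9 (rule 106): 00011100100
Gen 10 (rule 26): 00110011010
Gen 11 (rule 106): 01110111100
Gen 12 (rule 26): 11000100010
Gen 13 (rule 106): 11001000100
Gen 14 (rule 26): 10110101010
Gen 15 (rule 106): 01111010100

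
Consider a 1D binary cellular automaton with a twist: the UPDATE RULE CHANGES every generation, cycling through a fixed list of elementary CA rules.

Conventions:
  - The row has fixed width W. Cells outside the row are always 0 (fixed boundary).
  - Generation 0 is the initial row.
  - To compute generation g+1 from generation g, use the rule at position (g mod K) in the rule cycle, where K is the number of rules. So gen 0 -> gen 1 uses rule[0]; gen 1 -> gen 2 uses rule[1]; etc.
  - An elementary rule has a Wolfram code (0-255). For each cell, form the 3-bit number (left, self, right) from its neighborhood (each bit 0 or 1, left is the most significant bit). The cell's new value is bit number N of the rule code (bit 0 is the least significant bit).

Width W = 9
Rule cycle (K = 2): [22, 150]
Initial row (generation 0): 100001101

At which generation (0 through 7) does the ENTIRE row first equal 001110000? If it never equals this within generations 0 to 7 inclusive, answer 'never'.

Gen 0: 100001101
Gen 1 (rule 22): 110010001
Gen 2 (rule 150): 001111011
Gen 3 (rule 22): 010000000
Gen 4 (rule 150): 111000000
Gen 5 (rule 22): 000100000
Gen 6 (rule 150): 001110000
Gen 7 (rule 22): 010001000

Answer: 6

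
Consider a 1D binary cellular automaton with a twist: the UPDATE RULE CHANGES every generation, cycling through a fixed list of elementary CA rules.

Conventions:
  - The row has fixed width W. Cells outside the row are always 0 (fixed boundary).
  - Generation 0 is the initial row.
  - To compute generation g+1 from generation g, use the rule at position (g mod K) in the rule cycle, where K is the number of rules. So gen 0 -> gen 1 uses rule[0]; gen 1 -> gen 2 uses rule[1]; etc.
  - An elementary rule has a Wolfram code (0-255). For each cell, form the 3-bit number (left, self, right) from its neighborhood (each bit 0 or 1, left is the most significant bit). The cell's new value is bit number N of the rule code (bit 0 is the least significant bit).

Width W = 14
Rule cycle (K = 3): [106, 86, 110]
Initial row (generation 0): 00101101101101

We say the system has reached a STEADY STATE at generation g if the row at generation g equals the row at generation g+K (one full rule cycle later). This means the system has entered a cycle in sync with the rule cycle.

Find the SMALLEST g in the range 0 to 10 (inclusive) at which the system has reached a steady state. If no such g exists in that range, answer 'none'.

Gen 0: 00101101101101
Gen 1 (rule 106): 01011111111110
Gen 2 (rule 86): 11000000000011
Gen 3 (rule 110): 11000000000111
Gen 4 (rule 106): 11000000001101
Gen 5 (rule 86): 01100000010101
Gen 6 (rule 110): 11100000111111
Gen 7 (rule 106): 10100001100001
Gen 8 (rule 86): 10110010110011
Gen 9 (rule 110): 11110111110111
Gen 10 (rule 106): 10011100011101
Gen 11 (rule 86): 11100110100101
Gen 12 (rule 110): 10101111101111
Gen 13 (rule 106): 01011000111001

Answer: none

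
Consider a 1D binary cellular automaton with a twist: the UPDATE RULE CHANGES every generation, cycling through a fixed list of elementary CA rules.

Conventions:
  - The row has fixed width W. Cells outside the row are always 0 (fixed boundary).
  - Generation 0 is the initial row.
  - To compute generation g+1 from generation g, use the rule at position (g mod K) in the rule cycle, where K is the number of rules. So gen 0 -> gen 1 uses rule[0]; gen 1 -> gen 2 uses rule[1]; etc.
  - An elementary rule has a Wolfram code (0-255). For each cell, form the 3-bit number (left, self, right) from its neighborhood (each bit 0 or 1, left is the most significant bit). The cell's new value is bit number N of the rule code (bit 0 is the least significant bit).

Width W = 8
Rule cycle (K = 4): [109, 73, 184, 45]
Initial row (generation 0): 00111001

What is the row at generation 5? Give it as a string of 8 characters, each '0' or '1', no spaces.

Gen 0: 00111001
Gen 1 (rule 109): 10101001
Gen 2 (rule 73): 00000000
Gen 3 (rule 184): 00000000
Gen 4 (rule 45): 11111111
Gen 5 (rule 109): 10000001

Answer: 10000001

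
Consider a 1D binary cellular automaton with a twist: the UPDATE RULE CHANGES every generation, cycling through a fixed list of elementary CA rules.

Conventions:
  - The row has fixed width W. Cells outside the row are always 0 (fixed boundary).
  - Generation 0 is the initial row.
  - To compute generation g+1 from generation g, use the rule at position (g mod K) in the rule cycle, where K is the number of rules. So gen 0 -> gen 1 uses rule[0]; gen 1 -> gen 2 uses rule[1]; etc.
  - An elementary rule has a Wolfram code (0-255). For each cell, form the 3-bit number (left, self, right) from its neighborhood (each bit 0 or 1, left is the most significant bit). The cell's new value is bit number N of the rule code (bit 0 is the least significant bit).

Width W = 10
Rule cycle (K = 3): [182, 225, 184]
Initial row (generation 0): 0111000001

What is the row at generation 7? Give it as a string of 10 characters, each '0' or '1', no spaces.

Answer: 0101111011

Derivation:
Gen 0: 0111000001
Gen 1 (rule 182): 1010100011
Gen 2 (rule 225): 0101001001
Gen 3 (rule 184): 0010100100
Gen 4 (rule 182): 0111111110
Gen 5 (rule 225): 0011111110
Gen 6 (rule 184): 0011111101
Gen 7 (rule 182): 0101111011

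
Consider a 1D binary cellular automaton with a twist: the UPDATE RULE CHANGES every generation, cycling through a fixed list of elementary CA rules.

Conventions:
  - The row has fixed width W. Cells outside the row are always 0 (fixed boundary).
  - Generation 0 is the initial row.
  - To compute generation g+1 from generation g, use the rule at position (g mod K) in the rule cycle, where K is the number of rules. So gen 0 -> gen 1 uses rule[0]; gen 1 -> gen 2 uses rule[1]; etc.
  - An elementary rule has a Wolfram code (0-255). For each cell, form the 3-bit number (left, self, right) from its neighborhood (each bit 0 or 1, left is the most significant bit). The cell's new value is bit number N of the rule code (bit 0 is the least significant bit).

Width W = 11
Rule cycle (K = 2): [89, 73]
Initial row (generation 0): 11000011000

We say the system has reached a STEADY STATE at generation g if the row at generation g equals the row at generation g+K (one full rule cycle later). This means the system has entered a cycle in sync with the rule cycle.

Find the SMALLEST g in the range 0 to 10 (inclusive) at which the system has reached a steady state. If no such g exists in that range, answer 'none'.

Gen 0: 11000011000
Gen 1 (rule 89): 11111011111
Gen 2 (rule 73): 10001010001
Gen 3 (rule 89): 01100001100
Gen 4 (rule 73): 01101101101
Gen 5 (rule 89): 01101101100
Gen 6 (rule 73): 01101101101
Gen 7 (rule 89): 01101101100
Gen 8 (rule 73): 01101101101
Gen 9 (rule 89): 01101101100
Gen 10 (rule 73): 01101101101
Gen 11 (rule 89): 01101101100
Gen 12 (rule 73): 01101101101

Answer: 4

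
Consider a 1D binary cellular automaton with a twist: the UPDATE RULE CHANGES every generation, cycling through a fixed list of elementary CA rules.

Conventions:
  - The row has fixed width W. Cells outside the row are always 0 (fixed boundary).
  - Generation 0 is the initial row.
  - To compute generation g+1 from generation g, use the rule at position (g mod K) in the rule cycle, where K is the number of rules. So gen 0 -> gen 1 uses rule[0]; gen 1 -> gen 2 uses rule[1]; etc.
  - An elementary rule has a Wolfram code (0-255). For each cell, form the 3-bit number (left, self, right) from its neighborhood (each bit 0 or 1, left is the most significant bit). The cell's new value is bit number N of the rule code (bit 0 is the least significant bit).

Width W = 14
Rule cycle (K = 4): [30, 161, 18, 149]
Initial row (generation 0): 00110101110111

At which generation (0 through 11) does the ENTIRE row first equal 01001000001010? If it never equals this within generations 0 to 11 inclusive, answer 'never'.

Answer: 7

Derivation:
Gen 0: 00110101110111
Gen 1 (rule 30): 01100101000100
Gen 2 (rule 161): 00000010010001
Gen 3 (rule 18): 00000101101010
Gen 4 (rule 149): 11110100001011
Gen 5 (rule 30): 10000110011010
Gen 6 (rule 161): 00110000000100
Gen 7 (rule 18): 01001000001010
Gen 8 (rule 149): 01101111101011
Gen 9 (rule 30): 11001000001010
Gen 10 (rule 161): 00000011100100
Gen 11 (rule 18): 00000100011010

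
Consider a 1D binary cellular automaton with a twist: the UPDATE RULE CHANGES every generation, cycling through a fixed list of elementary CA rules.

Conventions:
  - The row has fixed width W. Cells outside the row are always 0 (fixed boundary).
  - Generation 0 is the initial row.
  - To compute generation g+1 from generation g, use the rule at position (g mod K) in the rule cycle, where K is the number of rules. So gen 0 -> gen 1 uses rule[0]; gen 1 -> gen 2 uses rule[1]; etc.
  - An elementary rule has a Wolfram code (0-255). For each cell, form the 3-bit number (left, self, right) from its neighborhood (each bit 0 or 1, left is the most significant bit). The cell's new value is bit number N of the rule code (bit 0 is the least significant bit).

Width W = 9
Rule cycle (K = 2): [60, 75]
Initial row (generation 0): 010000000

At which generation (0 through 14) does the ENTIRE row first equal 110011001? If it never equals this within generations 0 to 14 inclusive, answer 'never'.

Answer: 14

Derivation:
Gen 0: 010000000
Gen 1 (rule 60): 011000000
Gen 2 (rule 75): 111011111
Gen 3 (rule 60): 100110000
Gen 4 (rule 75): 001110111
Gen 5 (rule 60): 001001100
Gen 6 (rule 75): 110011101
Gen 7 (rule 60): 101010011
Gen 8 (rule 75): 000000111
Gen 9 (rule 60): 000000100
Gen 10 (rule 75): 111111001
Gen 11 (rule 60): 100000101
Gen 12 (rule 75): 001111000
Gen 13 (rule 60): 001000100
Gen 14 (rule 75): 110011001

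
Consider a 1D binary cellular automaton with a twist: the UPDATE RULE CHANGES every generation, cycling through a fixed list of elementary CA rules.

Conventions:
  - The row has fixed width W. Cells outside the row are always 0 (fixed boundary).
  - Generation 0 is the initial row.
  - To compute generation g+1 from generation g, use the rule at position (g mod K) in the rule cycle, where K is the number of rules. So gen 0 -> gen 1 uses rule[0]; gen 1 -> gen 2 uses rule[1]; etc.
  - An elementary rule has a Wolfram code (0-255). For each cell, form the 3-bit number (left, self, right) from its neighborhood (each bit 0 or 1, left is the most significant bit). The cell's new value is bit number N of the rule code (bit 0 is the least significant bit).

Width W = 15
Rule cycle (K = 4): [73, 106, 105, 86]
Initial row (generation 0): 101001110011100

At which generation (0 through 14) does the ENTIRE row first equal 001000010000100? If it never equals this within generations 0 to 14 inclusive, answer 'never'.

Gen 0: 101001110011100
Gen 1 (rule 73): 000001010010101
Gen 2 (rule 106): 000010100101010
Gen 3 (rule 105): 111001000010100
Gen 4 (rule 86): 001111100110110
Gen 5 (rule 73): 101000100110110
Gen 6 (rule 106): 010001001111110
Gen 7 (rule 105): 000100001000010
Gen 8 (rule 86): 001110011100111
Gen 9 (rule 73): 101010010100101
Gen 10 (rule 106): 010100101001010
Gen 11 (rule 105): 001000010000100
Gen 12 (rule 86): 011100111001110
Gen 13 (rule 73): 010100101001010
Gen 14 (rule 106): 101001010010100

Answer: 11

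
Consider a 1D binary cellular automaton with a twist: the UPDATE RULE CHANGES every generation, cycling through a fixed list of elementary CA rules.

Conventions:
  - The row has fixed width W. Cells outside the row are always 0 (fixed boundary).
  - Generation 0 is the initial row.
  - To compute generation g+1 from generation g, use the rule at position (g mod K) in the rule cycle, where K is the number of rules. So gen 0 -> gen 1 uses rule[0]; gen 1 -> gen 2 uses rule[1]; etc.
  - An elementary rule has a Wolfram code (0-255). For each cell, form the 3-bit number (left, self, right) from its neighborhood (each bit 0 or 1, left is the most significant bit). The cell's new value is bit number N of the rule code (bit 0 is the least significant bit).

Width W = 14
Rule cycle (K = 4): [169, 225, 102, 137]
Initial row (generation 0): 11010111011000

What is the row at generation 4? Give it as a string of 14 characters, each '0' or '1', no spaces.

Answer: 11110001100010

Derivation:
Gen 0: 11010111011000
Gen 1 (rule 169): 10101110110011
Gen 2 (rule 225): 01010111010001
Gen 3 (rule 102): 11111001110011
Gen 4 (rule 137): 11110001100010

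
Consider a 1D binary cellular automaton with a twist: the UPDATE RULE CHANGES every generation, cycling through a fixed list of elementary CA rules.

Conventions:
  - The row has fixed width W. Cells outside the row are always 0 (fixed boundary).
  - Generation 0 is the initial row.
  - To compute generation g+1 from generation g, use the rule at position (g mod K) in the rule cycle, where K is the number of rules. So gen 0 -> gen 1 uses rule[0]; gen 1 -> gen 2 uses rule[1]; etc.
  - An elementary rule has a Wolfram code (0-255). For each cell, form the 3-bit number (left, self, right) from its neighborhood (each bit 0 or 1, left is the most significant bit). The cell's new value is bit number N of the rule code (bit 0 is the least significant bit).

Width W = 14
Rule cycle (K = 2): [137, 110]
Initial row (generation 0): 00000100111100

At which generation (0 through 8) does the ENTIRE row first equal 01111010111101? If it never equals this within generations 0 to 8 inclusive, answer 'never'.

Answer: never

Derivation:
Gen 0: 00000100111100
Gen 1 (rule 137): 11110000111001
Gen 2 (rule 110): 10010001101011
Gen 3 (rule 137): 00000101000010
Gen 4 (rule 110): 00001111000110
Gen 5 (rule 137): 11101110010100
Gen 6 (rule 110): 10111010111100
Gen 7 (rule 137): 00110000111001
Gen 8 (rule 110): 01110001101011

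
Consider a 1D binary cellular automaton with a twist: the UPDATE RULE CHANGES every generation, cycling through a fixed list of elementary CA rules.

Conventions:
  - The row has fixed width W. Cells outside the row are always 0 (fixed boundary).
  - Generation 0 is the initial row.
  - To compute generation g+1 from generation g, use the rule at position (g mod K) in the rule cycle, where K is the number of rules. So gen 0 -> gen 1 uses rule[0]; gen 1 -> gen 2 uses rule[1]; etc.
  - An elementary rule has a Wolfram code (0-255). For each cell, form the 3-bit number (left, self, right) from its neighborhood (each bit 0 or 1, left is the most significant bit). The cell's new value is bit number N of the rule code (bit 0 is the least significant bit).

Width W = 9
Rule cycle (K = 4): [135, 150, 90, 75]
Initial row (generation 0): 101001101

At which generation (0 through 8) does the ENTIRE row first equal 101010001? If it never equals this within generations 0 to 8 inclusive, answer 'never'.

Gen 0: 101001101
Gen 1 (rule 135): 101010001
Gen 2 (rule 150): 101011011
Gen 3 (rule 90): 000011011
Gen 4 (rule 75): 111111011
Gen 5 (rule 135): 011110000
Gen 6 (rule 150): 101101000
Gen 7 (rule 90): 001100100
Gen 8 (rule 75): 111101001

Answer: 1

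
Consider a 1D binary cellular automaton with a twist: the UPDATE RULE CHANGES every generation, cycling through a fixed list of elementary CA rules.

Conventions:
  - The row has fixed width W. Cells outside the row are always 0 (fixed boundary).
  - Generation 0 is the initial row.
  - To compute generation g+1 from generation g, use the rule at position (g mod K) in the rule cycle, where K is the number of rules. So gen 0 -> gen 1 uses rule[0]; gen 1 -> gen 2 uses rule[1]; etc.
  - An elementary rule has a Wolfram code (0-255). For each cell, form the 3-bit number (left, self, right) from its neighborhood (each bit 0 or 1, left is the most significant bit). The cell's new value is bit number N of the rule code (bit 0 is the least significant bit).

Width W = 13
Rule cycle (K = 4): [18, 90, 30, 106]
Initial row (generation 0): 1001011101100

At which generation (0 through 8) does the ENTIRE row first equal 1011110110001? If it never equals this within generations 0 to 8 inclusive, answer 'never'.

Answer: 8

Derivation:
Gen 0: 1001011101100
Gen 1 (rule 18): 0110000000010
Gen 2 (rule 90): 1111000000101
Gen 3 (rule 30): 1000100001101
Gen 4 (rule 106): 0001000011110
Gen 5 (rule 18): 0010100100001
Gen 6 (rule 90): 0100011010010
Gen 7 (rule 30): 1110110011111
Gen 8 (rule 106): 1011110110001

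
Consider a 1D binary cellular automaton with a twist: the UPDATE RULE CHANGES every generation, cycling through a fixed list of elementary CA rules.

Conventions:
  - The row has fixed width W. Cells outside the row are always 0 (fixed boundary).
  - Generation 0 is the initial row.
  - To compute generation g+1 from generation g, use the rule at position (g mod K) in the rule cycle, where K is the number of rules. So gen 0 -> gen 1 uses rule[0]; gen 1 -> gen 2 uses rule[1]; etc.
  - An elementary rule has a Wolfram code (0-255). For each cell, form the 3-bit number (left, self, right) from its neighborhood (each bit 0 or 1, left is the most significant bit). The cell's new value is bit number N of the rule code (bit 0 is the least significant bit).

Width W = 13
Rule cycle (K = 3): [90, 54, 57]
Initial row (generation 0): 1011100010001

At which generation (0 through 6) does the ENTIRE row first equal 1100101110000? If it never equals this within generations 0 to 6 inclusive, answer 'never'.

Answer: 5

Derivation:
Gen 0: 1011100010001
Gen 1 (rule 90): 0010110101010
Gen 2 (rule 54): 0111001111111
Gen 3 (rule 57): 0100101000000
Gen 4 (rule 90): 1011000100000
Gen 5 (rule 54): 1100101110000
Gen 6 (rule 57): 1010011001111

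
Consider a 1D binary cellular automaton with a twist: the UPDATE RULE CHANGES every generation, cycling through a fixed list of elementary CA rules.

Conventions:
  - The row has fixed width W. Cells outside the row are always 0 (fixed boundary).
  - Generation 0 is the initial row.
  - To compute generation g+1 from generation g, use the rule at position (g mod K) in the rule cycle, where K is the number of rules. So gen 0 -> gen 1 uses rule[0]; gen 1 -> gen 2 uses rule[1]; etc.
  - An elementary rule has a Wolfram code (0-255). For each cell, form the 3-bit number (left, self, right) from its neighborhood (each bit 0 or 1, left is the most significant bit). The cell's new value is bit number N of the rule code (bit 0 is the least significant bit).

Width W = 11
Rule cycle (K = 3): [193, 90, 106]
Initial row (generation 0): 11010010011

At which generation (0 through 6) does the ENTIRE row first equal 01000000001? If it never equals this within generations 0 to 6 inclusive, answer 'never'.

Answer: 1

Derivation:
Gen 0: 11010010011
Gen 1 (rule 193): 01000000001
Gen 2 (rule 90): 10100000010
Gen 3 (rule 106): 01000000100
Gen 4 (rule 193): 00011110001
Gen 5 (rule 90): 00110011010
Gen 6 (rule 106): 01110111100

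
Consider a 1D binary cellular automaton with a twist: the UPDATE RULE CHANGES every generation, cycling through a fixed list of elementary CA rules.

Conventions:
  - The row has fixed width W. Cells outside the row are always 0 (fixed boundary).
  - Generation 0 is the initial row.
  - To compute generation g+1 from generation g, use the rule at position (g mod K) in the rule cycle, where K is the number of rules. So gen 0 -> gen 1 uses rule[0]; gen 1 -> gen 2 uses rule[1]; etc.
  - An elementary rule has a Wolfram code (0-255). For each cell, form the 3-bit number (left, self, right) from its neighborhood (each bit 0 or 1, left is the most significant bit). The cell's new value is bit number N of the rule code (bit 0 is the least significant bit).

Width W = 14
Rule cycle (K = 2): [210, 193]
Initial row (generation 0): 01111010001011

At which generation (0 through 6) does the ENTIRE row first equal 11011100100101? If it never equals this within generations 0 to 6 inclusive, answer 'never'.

Answer: never

Derivation:
Gen 0: 01111010001011
Gen 1 (rule 210): 10111001010001
Gen 2 (rule 193): 00011000000100
Gen 3 (rule 210): 00101100001010
Gen 4 (rule 193): 10000101100000
Gen 5 (rule 210): 01001000110000
Gen 6 (rule 193): 00000010010111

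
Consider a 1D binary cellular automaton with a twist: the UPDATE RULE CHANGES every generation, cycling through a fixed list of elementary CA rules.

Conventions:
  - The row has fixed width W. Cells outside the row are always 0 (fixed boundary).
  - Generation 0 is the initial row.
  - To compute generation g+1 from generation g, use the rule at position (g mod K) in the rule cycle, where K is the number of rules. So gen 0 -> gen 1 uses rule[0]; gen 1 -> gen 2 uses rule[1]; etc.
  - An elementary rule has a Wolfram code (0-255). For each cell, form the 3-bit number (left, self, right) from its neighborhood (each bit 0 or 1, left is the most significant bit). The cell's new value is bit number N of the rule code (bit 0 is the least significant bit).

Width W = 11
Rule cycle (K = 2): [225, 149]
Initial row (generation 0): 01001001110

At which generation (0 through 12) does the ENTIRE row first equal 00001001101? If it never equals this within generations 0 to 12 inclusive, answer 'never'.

Answer: never

Derivation:
Gen 0: 01001001110
Gen 1 (rule 225): 00000000110
Gen 2 (rule 149): 11111110001
Gen 3 (rule 225): 01111110100
Gen 4 (rule 149): 00111100111
Gen 5 (rule 225): 10011100011
Gen 6 (rule 149): 11001011000
Gen 7 (rule 225): 01000101011
Gen 8 (rule 149): 01110101000
Gen 9 (rule 225): 00111010011
Gen 10 (rule 149): 10010011000
Gen 11 (rule 225): 00000001011
Gen 12 (rule 149): 11111101000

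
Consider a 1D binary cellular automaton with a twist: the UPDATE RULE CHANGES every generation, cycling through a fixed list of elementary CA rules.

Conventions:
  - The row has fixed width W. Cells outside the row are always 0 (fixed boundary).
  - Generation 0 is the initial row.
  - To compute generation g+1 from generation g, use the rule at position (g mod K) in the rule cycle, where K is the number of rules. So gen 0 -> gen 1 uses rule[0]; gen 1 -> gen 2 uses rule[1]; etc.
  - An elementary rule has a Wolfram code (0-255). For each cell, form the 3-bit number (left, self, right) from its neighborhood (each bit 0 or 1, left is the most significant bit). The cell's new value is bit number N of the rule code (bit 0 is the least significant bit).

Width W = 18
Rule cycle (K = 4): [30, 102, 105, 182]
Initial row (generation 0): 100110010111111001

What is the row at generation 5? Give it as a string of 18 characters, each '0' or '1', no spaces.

Answer: 011111000001111000

Derivation:
Gen 0: 100110010111111001
Gen 1 (rule 30): 111101110100000111
Gen 2 (rule 102): 000110011100001001
Gen 3 (rule 105): 110110010101100000
Gen 4 (rule 182): 001001111110010000
Gen 5 (rule 30): 011111000001111000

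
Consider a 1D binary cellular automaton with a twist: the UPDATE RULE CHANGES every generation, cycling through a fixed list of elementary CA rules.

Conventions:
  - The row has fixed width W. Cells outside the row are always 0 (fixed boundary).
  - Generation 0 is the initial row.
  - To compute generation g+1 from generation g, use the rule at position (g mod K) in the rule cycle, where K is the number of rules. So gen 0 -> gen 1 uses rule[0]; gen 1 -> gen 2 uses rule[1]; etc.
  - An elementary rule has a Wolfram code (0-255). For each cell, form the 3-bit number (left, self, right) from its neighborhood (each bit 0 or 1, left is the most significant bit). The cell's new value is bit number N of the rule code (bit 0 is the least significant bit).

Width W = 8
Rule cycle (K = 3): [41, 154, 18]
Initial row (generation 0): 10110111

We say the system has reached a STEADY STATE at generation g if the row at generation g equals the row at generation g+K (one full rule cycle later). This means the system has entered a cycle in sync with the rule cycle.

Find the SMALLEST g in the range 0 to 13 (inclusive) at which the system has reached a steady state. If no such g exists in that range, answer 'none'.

Answer: 9

Derivation:
Gen 0: 10110111
Gen 1 (rule 41): 01101100
Gen 2 (rule 154): 11001010
Gen 3 (rule 18): 00110001
Gen 4 (rule 41): 10100100
Gen 5 (rule 154): 00011010
Gen 6 (rule 18): 00100001
Gen 7 (rule 41): 10001100
Gen 8 (rule 154): 01011010
Gen 9 (rule 18): 10000001
Gen 10 (rule 41): 00111100
Gen 11 (rule 154): 01111010
Gen 12 (rule 18): 10000001
Gen 13 (rule 41): 00111100
Gen 14 (rule 154): 01111010
Gen 15 (rule 18): 10000001
Gen 16 (rule 41): 00111100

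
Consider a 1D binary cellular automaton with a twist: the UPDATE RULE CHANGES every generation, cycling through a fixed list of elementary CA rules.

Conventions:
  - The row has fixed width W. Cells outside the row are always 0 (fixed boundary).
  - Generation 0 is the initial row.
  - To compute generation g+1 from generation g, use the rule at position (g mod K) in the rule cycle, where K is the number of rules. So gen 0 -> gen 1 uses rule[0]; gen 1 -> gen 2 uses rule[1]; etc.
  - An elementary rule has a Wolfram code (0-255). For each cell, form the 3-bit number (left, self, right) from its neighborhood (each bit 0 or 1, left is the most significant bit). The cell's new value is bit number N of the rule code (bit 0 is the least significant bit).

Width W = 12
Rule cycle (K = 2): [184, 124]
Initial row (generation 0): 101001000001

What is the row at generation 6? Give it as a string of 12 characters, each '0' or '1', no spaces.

Gen 0: 101001000001
Gen 1 (rule 184): 010100100000
Gen 2 (rule 124): 011110110000
Gen 3 (rule 184): 011101101000
Gen 4 (rule 124): 010111111100
Gen 5 (rule 184): 001111111010
Gen 6 (rule 124): 001000001111

Answer: 001000001111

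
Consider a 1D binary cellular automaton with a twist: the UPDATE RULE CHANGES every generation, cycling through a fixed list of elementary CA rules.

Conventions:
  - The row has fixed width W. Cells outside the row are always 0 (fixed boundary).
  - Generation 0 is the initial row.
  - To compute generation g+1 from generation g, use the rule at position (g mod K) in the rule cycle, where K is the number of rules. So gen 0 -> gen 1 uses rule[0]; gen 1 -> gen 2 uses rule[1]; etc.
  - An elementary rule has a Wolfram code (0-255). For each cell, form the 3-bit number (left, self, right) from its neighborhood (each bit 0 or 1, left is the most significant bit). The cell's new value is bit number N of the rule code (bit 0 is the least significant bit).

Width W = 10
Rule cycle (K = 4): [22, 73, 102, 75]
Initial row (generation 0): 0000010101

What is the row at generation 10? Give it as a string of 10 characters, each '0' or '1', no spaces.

Answer: 1011010001

Derivation:
Gen 0: 0000010101
Gen 1 (rule 22): 0000110101
Gen 2 (rule 73): 1110110000
Gen 3 (rule 102): 0011010000
Gen 4 (rule 75): 1111000111
Gen 5 (rule 22): 0000101000
Gen 6 (rule 73): 1110000011
Gen 7 (rule 102): 0010000101
Gen 8 (rule 75): 1100111000
Gen 9 (rule 22): 0011000100
Gen 10 (rule 73): 1011010001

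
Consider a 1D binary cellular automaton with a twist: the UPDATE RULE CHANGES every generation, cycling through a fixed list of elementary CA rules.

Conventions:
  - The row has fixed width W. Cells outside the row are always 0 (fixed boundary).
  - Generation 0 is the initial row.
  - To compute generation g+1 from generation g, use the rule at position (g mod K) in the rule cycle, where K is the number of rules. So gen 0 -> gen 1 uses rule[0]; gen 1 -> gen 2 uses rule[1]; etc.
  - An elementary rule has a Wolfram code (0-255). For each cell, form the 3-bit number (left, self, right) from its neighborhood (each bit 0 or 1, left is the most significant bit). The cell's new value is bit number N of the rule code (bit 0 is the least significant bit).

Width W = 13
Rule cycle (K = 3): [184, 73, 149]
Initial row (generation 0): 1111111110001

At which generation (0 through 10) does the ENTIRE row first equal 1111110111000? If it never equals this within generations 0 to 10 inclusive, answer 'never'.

Answer: 3

Derivation:
Gen 0: 1111111110001
Gen 1 (rule 184): 1111111101000
Gen 2 (rule 73): 1000000100011
Gen 3 (rule 149): 1111110111000
Gen 4 (rule 184): 1111101110100
Gen 5 (rule 73): 1000101010001
Gen 6 (rule 149): 1110101011101
Gen 7 (rule 184): 1101010111010
Gen 8 (rule 73): 1100000101000
Gen 9 (rule 149): 0011110101111
Gen 10 (rule 184): 0011101011110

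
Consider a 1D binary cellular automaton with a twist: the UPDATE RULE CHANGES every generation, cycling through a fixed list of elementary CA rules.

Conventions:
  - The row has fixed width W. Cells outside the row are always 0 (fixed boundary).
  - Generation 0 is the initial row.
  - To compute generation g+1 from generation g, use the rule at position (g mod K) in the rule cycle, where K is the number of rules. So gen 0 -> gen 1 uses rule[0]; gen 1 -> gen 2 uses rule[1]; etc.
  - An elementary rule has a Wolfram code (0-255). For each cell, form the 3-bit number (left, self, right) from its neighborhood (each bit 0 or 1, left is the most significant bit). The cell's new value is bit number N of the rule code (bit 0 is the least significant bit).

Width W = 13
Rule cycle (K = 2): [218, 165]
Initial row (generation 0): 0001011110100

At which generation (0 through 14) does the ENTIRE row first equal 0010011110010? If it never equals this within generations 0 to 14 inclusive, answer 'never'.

Gen 0: 0001011110100
Gen 1 (rule 218): 0010011110010
Gen 2 (rule 165): 1010001100010
Gen 3 (rule 218): 0001011110101
Gen 4 (rule 165): 1101101101111
Gen 5 (rule 218): 1101101101111
Gen 6 (rule 165): 0010010010110
Gen 7 (rule 218): 0101101100111
Gen 8 (rule 165): 0110010000010
Gen 9 (rule 218): 1111101000101
Gen 10 (rule 165): 0111011010111
Gen 11 (rule 218): 1111011000111
Gen 12 (rule 165): 0110100010010
Gen 13 (rule 218): 1110010101101
Gen 14 (rule 165): 0100011110011

Answer: 1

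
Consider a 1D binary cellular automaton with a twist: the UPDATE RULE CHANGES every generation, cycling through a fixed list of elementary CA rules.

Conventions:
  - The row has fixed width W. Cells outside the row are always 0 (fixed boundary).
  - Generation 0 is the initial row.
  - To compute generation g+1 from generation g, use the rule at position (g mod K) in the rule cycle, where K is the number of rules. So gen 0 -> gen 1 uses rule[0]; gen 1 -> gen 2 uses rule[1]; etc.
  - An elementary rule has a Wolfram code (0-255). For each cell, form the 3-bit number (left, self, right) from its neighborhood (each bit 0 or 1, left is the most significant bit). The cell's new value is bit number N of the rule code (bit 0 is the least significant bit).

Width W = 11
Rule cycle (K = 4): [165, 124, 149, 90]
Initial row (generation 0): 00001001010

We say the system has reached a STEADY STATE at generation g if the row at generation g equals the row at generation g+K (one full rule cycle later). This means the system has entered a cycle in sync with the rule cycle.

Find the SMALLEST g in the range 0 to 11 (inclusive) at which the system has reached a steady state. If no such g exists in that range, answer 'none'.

Gen 0: 00001001010
Gen 1 (rule 165): 11101001110
Gen 2 (rule 124): 10111101011
Gen 3 (rule 149): 10011001000
Gen 4 (rule 90): 01111110100
Gen 5 (rule 165): 00111101101
Gen 6 (rule 124): 00100111111
Gen 7 (rule 149): 10110011110
Gen 8 (rule 90): 00111110011
Gen 9 (rule 165): 10011100000
Gen 10 (rule 124): 11010110000
Gen 11 (rule 149): 00010001111
Gen 12 (rule 90): 00101011001
Gen 13 (rule 165): 10111100001
Gen 14 (rule 124): 11100110001
Gen 15 (rule 149): 01010001101

Answer: none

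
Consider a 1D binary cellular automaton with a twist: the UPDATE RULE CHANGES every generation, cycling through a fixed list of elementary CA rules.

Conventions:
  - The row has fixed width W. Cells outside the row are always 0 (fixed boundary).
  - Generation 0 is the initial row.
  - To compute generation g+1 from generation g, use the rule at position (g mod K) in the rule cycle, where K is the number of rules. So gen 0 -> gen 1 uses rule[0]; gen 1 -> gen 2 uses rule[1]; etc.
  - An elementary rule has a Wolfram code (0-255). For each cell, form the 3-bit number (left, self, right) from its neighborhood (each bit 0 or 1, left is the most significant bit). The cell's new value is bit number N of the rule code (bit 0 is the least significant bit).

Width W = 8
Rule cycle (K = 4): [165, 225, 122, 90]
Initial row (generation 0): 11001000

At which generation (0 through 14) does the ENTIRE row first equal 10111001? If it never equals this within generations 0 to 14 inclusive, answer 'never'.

Gen 0: 11001000
Gen 1 (rule 165): 00001011
Gen 2 (rule 225): 11100101
Gen 3 (rule 122): 10111010
Gen 4 (rule 90): 00101001
Gen 5 (rule 165): 10111001
Gen 6 (rule 225): 01011000
Gen 7 (rule 122): 10111100
Gen 8 (rule 90): 00100110
Gen 9 (rule 165): 10100000
Gen 10 (rule 225): 01001111
Gen 11 (rule 122): 10111001
Gen 12 (rule 90): 00101110
Gen 13 (rule 165): 10110100
Gen 14 (rule 225): 01011001

Answer: 5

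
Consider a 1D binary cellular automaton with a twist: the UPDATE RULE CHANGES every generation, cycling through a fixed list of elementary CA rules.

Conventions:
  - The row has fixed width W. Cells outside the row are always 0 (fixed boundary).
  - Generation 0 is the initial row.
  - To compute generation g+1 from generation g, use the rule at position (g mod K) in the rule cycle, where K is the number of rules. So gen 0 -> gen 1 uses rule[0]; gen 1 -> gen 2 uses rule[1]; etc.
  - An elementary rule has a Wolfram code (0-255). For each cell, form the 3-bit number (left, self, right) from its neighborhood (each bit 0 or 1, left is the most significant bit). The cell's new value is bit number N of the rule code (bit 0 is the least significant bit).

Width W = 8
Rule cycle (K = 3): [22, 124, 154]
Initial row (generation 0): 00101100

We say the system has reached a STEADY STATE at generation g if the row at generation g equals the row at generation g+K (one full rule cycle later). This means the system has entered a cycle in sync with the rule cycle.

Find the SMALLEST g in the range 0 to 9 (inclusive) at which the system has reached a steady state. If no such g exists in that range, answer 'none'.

Answer: none

Derivation:
Gen 0: 00101100
Gen 1 (rule 22): 01100010
Gen 2 (rule 124): 01110011
Gen 3 (rule 154): 11101110
Gen 4 (rule 22): 00000001
Gen 5 (rule 124): 00000001
Gen 6 (rule 154): 00000010
Gen 7 (rule 22): 00000111
Gen 8 (rule 124): 00000101
Gen 9 (rule 154): 00001000
Gen 10 (rule 22): 00011100
Gen 11 (rule 124): 00010110
Gen 12 (rule 154): 00100101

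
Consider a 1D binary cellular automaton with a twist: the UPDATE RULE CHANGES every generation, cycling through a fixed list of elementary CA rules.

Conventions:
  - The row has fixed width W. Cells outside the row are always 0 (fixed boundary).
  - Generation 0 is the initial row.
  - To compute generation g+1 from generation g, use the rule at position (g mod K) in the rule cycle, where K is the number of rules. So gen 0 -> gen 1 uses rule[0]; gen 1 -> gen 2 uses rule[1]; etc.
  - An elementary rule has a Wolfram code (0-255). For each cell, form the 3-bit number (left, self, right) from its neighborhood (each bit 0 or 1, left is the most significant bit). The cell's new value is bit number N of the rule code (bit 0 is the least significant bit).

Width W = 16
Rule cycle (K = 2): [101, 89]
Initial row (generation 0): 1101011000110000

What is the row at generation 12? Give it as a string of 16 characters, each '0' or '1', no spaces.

Gen 0: 1101011000110000
Gen 1 (rule 101): 0111101010010111
Gen 2 (rule 89): 0100100001000101
Gen 3 (rule 101): 0100101101010111
Gen 4 (rule 89): 0010001100000101
Gen 5 (rule 101): 1010100101110111
Gen 6 (rule 89): 0000010001010101
Gen 7 (rule 101): 1111010101111111
Gen 8 (rule 89): 1001000001000001
Gen 9 (rule 101): 1001011101011101
Gen 10 (rule 89): 0100010100010100
Gen 11 (rule 101): 0101011101011101
Gen 12 (rule 89): 0000010100010100

Answer: 0000010100010100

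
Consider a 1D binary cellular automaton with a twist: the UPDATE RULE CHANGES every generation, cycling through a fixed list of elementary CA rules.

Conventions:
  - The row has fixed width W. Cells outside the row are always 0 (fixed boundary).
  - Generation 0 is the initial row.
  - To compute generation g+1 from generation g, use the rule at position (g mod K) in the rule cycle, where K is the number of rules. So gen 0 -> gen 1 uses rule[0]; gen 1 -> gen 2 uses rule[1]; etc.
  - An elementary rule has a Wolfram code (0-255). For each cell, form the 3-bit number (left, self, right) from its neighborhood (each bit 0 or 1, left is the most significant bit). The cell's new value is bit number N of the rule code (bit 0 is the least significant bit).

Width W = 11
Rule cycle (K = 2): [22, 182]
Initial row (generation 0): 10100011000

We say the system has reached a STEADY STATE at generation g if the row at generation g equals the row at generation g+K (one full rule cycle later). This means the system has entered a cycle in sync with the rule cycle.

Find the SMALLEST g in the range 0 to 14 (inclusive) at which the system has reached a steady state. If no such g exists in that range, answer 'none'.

Answer: 13

Derivation:
Gen 0: 10100011000
Gen 1 (rule 22): 10110100100
Gen 2 (rule 182): 11001111110
Gen 3 (rule 22): 00110000001
Gen 4 (rule 182): 01001000011
Gen 5 (rule 22): 11111100100
Gen 6 (rule 182): 01111011110
Gen 7 (rule 22): 10000000001
Gen 8 (rule 182): 11000000011
Gen 9 (rule 22): 00100000100
Gen 10 (rule 182): 01110001110
Gen 11 (rule 22): 10001010001
Gen 12 (rule 182): 11011111011
Gen 13 (rule 22): 00000000000
Gen 14 (rule 182): 00000000000
Gen 15 (rule 22): 00000000000
Gen 16 (rule 182): 00000000000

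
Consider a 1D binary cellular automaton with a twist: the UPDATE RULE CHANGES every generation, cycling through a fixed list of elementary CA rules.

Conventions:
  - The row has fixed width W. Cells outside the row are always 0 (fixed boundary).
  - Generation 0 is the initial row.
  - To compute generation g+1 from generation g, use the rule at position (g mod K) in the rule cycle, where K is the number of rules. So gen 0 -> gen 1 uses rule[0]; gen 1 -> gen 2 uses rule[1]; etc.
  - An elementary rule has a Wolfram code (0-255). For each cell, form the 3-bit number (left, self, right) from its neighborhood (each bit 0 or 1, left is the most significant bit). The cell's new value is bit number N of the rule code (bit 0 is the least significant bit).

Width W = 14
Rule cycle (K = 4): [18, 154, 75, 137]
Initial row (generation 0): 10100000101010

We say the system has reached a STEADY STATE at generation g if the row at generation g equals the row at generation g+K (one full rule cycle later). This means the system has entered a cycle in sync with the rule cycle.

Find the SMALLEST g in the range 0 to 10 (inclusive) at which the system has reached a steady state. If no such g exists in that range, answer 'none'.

Answer: 5

Derivation:
Gen 0: 10100000101010
Gen 1 (rule 18): 00010001000001
Gen 2 (rule 154): 00101010100010
Gen 3 (rule 75): 11000000001100
Gen 4 (rule 137): 10011111101001
Gen 5 (rule 18): 01100000000110
Gen 6 (rule 154): 11010000001101
Gen 7 (rule 75): 11000111111100
Gen 8 (rule 137): 10010111111001
Gen 9 (rule 18): 01100000000110
Gen 10 (rule 154): 11010000001101
Gen 11 (rule 75): 11000111111100
Gen 12 (rule 137): 10010111111001
Gen 13 (rule 18): 01100000000110
Gen 14 (rule 154): 11010000001101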